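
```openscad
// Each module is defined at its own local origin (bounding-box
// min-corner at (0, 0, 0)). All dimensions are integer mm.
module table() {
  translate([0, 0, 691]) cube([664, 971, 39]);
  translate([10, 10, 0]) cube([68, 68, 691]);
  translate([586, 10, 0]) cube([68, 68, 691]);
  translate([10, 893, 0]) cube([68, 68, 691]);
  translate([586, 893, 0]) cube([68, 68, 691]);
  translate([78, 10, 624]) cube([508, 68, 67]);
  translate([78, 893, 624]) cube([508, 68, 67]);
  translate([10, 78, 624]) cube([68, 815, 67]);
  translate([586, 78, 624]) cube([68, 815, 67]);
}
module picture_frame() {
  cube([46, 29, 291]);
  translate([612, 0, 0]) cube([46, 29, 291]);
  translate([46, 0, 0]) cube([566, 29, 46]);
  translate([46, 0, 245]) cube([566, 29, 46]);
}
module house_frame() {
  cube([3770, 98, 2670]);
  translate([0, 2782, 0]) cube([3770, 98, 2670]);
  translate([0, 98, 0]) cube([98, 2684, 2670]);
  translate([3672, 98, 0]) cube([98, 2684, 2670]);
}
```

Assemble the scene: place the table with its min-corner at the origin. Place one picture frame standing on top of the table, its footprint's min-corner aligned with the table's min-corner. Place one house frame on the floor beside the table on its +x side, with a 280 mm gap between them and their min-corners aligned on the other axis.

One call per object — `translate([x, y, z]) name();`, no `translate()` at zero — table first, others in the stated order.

table();
translate([0, 0, 730]) picture_frame();
translate([944, 0, 0]) house_frame();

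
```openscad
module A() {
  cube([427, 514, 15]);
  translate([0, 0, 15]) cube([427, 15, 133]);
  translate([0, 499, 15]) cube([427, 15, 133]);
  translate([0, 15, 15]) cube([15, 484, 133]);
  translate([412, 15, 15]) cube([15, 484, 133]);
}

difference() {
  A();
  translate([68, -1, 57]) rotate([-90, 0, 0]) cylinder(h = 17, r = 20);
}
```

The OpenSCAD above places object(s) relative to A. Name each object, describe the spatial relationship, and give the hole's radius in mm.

A is an open box. The open box has a circular hole through its front wall. The hole's radius is 20 mm.

The subtracted cylinder has r = 20 mm.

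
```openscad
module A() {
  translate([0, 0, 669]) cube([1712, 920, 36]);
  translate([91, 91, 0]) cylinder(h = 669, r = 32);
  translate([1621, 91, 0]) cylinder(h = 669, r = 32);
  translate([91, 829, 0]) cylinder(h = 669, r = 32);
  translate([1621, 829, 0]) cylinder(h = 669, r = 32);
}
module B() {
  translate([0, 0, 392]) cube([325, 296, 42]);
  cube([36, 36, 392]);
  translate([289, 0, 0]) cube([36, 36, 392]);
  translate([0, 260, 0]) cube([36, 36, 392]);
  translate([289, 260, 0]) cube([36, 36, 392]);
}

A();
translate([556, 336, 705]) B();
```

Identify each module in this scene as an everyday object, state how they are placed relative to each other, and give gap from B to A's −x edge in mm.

A is a table. B is a stool. The stool is on top of the table. The gap from the stool to the table's −x edge is 556 mm.

The stool's min-x is at 556; the table's min-x is 0; gap = 556 mm.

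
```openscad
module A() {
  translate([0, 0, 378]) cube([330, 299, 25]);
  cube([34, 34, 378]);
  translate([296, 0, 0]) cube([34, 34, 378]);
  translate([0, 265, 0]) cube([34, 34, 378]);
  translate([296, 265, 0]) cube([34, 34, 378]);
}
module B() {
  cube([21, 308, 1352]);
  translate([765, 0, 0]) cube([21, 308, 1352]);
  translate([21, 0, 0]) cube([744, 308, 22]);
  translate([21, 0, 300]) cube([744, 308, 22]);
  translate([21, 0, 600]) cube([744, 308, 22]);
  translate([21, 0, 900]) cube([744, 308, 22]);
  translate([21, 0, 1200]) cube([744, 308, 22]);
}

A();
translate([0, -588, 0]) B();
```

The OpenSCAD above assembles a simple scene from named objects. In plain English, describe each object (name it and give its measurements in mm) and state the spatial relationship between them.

A is a four-legged stool. The seat is 330×299 mm, 25 mm thick, top at z = 403 mm. It stands on four square legs, each 34×34 mm in cross-section, from z = 0 to the seat underside, each flush with a corner of the seat.

B is a bookshelf 786 mm wide overall, 308 mm deep and 1352 mm tall. The two sides are 21 mm thick vertical panels. 5 horizontal shelves of 22 mm thickness span between the inner faces of the sides; the lowest shelf sits on the floor and shelves are stacked with a clear vertical gap of 278 mm between each pair.

The bookshelf is on the floor beside the stool on its −y side.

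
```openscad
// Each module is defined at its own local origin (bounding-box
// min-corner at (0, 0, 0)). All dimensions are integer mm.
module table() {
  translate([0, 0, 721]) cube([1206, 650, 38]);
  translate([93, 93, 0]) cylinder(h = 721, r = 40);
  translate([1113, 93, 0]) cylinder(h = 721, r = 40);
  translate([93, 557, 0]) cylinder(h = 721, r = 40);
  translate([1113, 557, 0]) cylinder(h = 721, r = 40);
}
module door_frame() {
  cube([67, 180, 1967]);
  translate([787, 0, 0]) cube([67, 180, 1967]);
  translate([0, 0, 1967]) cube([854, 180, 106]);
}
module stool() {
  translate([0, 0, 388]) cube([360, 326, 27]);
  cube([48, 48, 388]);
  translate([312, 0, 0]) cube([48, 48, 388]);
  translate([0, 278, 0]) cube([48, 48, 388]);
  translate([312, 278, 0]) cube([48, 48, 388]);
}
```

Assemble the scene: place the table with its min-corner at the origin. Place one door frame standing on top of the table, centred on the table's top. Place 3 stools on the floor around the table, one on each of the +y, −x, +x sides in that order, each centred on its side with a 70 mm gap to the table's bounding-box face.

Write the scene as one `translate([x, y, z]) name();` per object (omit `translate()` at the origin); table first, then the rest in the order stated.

table();
translate([176, 235, 759]) door_frame();
translate([423, 720, 0]) stool();
translate([-430, 162, 0]) stool();
translate([1276, 162, 0]) stool();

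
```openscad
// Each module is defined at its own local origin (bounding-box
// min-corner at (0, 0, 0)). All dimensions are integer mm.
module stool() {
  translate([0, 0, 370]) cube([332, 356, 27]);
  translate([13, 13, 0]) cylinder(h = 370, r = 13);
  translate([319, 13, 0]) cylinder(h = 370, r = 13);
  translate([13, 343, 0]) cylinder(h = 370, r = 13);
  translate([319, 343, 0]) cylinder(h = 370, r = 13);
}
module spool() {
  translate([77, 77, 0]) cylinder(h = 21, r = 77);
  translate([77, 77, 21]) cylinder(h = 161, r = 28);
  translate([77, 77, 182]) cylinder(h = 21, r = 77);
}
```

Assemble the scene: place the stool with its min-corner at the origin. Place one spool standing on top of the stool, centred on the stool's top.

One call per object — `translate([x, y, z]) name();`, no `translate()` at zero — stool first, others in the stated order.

stool();
translate([89, 101, 397]) spool();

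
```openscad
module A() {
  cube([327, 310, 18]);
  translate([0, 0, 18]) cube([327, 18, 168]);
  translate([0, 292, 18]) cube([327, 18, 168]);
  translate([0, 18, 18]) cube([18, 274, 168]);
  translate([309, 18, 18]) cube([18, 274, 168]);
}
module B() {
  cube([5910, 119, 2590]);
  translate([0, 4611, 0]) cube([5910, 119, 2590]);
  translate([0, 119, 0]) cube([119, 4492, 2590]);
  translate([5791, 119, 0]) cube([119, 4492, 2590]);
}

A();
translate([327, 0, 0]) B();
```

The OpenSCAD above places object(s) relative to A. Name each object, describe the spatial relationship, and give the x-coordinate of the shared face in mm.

A is an open box. B is a house frame. The house frame is against the open box's +x side, with their −y faces flush. The x-coordinate of the shared face is 327 mm.

The open box's +x face and the house frame's −x face are both at x = 327 mm.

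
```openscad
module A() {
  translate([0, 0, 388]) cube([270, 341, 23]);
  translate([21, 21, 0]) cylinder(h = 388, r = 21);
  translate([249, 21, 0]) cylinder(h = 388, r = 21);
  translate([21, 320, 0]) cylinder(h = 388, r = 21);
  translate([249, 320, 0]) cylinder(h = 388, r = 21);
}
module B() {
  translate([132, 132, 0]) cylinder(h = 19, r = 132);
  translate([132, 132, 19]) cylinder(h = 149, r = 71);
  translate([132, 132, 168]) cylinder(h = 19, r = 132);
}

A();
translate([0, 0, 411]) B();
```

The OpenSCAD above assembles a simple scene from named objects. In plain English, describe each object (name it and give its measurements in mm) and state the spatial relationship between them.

A is a four-legged stool. The seat is 270×341 mm, 23 mm thick, top at z = 411 mm. It stands on four round legs, each 42 mm in diameter, from z = 0 to the seat underside, each leg's axis is inset half a diameter from the nearest pair of seat edges (so the leg's bounding box is flush with the corner).

B is a spool: two coaxial disc flanges of radius 132 mm and thickness 19 mm, joined by a core cylinder of radius 71 mm and height 149 mm. The lower flange rests on z = 0 and the three cylinders share a vertical axis.

The spool is on top of the stool.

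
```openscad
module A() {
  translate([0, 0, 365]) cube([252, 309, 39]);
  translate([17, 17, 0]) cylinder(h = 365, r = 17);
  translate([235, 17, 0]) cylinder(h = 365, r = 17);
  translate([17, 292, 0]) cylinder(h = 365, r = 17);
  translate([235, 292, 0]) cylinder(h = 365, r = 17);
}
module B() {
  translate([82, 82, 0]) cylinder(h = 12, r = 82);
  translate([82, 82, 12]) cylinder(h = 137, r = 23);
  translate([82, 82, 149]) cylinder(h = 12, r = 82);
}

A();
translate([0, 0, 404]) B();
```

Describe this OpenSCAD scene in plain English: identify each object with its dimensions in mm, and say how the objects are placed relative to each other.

A is a four-legged stool. The seat is a 252×309×39 mm slab whose top surface is at z = 404 mm; four round legs, each 34 mm in diameter, run from the floor (z = 0) to the underside of the seat, each leg's axis is inset half a diameter from the nearest pair of seat edges (so the leg's bounding box is flush with the corner).

B is a spool: two coaxial disc flanges of radius 82 mm and thickness 12 mm, joined by a core cylinder of radius 23 mm and height 137 mm. The lower flange rests on z = 0 and the three cylinders share a vertical axis.

The spool is on top of the stool.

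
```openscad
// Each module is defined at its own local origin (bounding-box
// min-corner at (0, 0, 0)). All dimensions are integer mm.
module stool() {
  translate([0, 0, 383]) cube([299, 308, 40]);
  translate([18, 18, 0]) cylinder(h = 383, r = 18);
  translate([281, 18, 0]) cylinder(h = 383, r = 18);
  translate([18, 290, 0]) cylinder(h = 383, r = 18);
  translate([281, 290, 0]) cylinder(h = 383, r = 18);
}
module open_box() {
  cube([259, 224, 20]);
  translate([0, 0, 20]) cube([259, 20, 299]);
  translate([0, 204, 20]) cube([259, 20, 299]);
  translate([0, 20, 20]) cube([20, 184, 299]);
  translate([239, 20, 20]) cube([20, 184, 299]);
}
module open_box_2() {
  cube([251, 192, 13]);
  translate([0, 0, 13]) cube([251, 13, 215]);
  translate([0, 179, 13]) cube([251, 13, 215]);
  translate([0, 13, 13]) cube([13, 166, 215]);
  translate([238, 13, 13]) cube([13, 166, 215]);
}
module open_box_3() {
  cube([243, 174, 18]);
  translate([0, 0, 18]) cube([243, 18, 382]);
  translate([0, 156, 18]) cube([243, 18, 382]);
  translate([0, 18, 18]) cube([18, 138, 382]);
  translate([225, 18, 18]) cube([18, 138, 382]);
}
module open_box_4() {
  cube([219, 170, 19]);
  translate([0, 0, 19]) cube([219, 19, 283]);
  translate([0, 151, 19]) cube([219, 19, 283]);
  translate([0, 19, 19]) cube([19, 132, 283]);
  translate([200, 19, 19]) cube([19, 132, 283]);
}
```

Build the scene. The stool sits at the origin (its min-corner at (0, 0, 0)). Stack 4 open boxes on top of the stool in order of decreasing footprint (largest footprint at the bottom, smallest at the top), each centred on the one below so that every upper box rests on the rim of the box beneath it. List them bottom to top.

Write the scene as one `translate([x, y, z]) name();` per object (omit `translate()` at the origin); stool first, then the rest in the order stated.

stool();
translate([20, 42, 423]) open_box();
translate([24, 58, 742]) open_box_2();
translate([28, 67, 970]) open_box_3();
translate([40, 69, 1370]) open_box_4();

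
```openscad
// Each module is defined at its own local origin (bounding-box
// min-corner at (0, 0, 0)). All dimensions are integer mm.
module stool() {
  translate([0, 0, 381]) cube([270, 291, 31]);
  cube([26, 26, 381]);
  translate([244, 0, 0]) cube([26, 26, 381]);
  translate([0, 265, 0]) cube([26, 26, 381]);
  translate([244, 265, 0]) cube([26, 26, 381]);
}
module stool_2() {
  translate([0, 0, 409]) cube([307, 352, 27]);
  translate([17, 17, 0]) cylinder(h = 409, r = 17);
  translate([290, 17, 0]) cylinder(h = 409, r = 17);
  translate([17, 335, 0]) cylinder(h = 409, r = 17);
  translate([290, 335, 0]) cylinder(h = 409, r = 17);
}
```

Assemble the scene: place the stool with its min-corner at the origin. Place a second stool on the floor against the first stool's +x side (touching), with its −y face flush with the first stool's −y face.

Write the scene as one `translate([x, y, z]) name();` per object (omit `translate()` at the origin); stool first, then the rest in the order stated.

stool();
translate([270, 0, 0]) stool_2();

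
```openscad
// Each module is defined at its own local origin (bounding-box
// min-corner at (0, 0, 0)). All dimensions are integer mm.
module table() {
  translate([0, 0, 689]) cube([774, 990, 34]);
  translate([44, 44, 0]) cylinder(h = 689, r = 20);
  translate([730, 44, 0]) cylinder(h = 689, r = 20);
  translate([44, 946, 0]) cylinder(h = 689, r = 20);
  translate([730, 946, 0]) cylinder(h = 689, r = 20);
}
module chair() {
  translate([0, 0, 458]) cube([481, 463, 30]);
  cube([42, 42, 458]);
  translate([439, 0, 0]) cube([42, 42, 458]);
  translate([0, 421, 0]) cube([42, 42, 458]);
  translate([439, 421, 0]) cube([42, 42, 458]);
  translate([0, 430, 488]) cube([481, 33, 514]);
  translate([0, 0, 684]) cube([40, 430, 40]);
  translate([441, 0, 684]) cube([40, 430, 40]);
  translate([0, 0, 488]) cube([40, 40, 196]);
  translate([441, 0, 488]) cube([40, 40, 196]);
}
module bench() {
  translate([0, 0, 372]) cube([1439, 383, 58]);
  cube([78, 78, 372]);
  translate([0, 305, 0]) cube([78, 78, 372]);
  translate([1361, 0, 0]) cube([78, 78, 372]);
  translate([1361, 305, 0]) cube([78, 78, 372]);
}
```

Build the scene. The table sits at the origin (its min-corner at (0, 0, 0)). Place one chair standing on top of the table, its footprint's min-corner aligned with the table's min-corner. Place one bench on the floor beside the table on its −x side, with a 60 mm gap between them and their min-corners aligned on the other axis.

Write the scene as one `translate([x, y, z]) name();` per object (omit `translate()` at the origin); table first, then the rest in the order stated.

table();
translate([0, 0, 723]) chair();
translate([-1499, 0, 0]) bench();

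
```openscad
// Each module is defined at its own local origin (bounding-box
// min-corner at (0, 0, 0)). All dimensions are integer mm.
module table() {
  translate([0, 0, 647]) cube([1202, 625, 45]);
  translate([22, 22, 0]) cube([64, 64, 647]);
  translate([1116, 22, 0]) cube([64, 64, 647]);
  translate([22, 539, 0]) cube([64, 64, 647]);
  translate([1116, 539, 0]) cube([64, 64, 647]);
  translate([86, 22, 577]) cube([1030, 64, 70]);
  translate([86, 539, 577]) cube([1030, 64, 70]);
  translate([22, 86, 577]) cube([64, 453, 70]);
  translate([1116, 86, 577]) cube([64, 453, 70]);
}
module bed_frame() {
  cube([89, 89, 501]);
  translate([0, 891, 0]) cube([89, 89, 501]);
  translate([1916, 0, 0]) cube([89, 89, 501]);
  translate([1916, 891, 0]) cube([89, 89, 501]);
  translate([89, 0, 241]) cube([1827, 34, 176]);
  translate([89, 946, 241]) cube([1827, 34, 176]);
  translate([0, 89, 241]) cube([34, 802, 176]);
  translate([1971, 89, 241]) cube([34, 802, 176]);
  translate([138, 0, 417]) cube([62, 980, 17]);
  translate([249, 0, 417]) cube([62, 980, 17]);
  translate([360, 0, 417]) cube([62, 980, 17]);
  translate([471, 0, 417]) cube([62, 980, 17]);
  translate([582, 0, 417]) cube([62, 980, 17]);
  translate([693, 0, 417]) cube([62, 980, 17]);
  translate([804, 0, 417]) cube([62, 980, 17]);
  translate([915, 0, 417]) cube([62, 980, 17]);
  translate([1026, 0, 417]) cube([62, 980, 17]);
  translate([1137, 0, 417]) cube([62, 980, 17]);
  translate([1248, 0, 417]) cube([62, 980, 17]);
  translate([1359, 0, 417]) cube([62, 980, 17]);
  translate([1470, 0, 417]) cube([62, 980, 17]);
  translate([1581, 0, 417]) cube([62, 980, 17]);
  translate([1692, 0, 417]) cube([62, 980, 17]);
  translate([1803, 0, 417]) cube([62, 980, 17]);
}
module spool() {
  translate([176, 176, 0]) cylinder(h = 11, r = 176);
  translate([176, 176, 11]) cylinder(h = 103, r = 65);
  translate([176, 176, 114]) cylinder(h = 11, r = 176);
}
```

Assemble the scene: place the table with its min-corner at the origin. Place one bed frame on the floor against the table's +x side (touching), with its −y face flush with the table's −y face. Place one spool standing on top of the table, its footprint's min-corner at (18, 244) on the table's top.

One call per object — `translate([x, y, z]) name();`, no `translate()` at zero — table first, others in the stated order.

table();
translate([1202, 0, 0]) bed_frame();
translate([18, 244, 692]) spool();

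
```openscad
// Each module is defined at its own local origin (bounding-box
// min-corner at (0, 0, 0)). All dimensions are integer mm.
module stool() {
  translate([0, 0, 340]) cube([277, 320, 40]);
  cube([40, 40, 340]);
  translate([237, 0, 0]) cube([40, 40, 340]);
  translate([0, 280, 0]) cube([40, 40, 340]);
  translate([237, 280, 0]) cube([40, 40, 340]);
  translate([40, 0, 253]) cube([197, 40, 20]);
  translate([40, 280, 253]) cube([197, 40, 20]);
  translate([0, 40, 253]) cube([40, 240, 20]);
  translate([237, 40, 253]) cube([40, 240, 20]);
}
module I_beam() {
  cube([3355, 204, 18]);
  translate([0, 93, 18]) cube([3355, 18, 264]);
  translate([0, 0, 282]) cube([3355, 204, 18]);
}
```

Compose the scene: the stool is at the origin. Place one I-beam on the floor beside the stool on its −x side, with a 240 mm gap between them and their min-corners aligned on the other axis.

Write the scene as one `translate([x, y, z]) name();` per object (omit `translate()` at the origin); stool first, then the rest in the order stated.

stool();
translate([-3595, 0, 0]) I_beam();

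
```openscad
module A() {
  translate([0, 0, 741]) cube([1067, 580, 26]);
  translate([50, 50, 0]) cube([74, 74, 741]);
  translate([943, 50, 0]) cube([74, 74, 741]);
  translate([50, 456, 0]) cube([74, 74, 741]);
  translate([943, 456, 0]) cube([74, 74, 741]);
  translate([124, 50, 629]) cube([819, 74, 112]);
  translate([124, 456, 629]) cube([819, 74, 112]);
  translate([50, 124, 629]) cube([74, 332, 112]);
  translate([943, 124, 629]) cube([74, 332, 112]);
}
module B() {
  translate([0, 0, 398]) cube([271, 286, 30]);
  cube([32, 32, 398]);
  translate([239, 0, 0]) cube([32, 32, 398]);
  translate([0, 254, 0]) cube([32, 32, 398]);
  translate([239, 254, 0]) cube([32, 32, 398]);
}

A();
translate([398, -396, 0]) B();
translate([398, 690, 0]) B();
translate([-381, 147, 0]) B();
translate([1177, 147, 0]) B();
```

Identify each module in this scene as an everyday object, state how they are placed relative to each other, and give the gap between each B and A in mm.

Each stool's nearest face is 110 mm from the table's bounding box.

A is a table. B is a stool. Four stools sit around the table at the −y, +y, −x, +x sides. The gap between each stool and the table is 110 mm.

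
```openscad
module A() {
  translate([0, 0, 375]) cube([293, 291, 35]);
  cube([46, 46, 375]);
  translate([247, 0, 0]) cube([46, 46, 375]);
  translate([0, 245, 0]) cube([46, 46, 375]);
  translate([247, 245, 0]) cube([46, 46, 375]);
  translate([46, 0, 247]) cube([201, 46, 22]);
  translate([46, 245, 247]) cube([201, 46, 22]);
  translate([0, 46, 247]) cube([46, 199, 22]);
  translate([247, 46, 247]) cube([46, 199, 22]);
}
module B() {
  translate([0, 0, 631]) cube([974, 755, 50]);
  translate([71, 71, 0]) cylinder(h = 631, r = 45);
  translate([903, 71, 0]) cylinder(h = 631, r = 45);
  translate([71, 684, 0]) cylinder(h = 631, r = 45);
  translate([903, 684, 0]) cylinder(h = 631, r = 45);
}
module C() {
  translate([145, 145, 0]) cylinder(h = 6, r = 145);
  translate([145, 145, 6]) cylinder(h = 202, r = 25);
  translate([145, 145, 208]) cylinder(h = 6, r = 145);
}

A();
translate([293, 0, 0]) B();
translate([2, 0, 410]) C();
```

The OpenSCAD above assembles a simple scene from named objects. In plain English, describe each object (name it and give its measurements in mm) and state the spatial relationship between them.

A is a four-legged stool. The seat is 293×291 mm, 35 mm thick, top at z = 410 mm. It stands on four square legs, each 46×46 mm in cross-section, from z = 0 to the seat underside, each flush with a corner of the seat. Four stretchers, 46 mm wide and 22 mm tall, connect adjacent legs with their undersides at z = 247 mm, each running between the inner faces of the legs it joins and aligned with the legs' outer faces on the other axis.

B is a table: top 974 mm (x) × 755 mm (y), 50 mm thick, upper face at z = 681 mm, on four round legs of 90 mm diameter, each leg's bounding box inset 26 mm from the nearest pair of top edges, running from z = 0 to the bottom of the top.

C is a spool: two coaxial disc flanges of radius 145 mm and thickness 6 mm, joined by a core cylinder of radius 25 mm and height 202 mm. The lower flange rests on z = 0 and the three cylinders share a vertical axis.

The table is against the stool's +x side, with their −y faces flush. The spool is on top of the stool.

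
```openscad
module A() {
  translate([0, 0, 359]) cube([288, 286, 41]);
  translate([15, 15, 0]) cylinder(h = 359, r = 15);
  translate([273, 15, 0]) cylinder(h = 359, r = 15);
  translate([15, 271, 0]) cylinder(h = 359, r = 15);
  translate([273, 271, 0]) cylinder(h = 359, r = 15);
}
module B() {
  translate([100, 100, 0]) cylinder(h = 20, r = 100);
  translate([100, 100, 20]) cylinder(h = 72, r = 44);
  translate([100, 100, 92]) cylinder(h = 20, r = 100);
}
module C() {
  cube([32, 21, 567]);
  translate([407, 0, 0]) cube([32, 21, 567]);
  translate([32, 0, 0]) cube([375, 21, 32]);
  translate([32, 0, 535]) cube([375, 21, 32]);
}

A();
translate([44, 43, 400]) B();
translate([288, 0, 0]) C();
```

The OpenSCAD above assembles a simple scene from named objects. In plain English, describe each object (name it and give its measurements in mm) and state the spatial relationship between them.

A is a four-legged stool. The seat is a 288×286×41 mm slab whose top surface is at z = 400 mm; four round legs, each 30 mm in diameter, run from the floor (z = 0) to the underside of the seat, each leg's axis is inset half a diameter from the nearest pair of seat edges (so the leg's bounding box is flush with the corner).

B is a spool: two coaxial disc flanges of radius 100 mm and thickness 20 mm, joined by a core cylinder of radius 44 mm and height 72 mm. The lower flange rests on z = 0 and the three cylinders share a vertical axis.

C is a rectangular picture frame lying in the x–z plane (depth along y). The opening is 375 mm wide (x) by 503 mm tall (z), surrounded by a border 32 mm wide on all four sides. The frame is 21 mm deep and is made of two full-height vertical stiles with two horizontal rails fitted between them.

The spool is on top of the stool, centred. The picture frame is against the stool's +x side, with their −y faces flush.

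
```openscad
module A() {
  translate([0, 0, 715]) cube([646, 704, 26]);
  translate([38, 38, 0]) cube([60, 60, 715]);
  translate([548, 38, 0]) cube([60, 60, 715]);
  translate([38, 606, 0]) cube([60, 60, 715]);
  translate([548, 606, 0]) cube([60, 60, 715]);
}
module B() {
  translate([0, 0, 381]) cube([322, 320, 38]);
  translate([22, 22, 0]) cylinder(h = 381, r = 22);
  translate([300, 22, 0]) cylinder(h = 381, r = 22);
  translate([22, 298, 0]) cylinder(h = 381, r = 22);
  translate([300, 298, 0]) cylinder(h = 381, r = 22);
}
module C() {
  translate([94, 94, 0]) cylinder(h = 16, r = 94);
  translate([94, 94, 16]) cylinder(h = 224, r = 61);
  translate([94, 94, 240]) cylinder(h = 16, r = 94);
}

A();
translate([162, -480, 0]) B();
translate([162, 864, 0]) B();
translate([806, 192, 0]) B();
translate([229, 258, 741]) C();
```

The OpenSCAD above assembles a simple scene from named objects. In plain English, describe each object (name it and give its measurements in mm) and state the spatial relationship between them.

A is a table with a 646×704 mm rectangular top, 26 mm thick, top surface at z = 741 mm, supported by four 60×60 mm square legs, each inset 38 mm from the nearest pair of top edges, running from the floor.

B is a four-legged stool. The seat is 322×320 mm, 38 mm thick, top at z = 419 mm. It stands on four round legs, each 44 mm in diameter, from z = 0 to the seat underside, each leg's axis is inset half a diameter from the nearest pair of seat edges (so the leg's bounding box is flush with the corner).

C is a spool: two coaxial disc flanges of radius 94 mm and thickness 16 mm, joined by a core cylinder of radius 61 mm and height 224 mm. The lower flange rests on z = 0 and the three cylinders share a vertical axis.

Three stools sit around the table at the −y, +y, +x sides. The spool is on top of the table, centred.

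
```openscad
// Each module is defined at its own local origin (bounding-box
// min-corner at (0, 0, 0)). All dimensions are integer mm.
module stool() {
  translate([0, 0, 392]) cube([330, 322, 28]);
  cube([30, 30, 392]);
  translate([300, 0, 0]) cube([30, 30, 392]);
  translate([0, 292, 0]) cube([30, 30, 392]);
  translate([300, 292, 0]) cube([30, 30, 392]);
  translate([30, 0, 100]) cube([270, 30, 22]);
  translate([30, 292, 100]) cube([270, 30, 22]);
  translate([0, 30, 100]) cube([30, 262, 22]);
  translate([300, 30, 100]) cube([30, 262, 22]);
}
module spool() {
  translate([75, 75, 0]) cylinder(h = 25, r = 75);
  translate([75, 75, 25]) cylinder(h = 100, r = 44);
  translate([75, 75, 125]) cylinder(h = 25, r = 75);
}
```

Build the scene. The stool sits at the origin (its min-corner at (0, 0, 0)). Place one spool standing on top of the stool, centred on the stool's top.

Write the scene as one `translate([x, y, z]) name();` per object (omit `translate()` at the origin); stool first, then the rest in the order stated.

stool();
translate([90, 86, 420]) spool();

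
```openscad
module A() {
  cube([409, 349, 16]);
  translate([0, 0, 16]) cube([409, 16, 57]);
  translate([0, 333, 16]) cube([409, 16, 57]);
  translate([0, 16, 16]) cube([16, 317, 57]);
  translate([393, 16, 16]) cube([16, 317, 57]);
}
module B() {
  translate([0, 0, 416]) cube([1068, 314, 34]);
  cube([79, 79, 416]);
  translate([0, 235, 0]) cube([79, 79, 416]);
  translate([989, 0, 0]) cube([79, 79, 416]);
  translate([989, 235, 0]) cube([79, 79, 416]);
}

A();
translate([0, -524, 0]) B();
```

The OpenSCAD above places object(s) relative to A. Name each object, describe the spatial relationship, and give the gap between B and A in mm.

A is an open box. B is a bench. The bench is on the floor beside the open box on its −y side. The gap between the bench and the open box is 210 mm.

The bench's nearest face is 210 mm from the open box's −y face.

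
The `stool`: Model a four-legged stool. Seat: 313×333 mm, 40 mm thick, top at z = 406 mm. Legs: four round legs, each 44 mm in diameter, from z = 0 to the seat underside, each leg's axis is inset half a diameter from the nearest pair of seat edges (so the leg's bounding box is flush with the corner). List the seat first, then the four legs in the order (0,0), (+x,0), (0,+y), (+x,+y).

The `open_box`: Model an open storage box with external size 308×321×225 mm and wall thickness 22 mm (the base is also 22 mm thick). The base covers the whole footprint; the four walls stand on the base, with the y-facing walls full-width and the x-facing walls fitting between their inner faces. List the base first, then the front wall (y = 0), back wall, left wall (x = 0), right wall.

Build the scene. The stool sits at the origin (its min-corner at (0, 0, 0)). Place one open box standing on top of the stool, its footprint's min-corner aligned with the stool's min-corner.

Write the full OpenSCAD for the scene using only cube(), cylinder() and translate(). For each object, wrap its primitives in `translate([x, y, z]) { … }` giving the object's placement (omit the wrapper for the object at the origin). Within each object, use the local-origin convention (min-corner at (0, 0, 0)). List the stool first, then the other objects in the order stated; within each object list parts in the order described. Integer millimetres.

translate([0, 0, 366]) cube([313, 333, 40]);
translate([22, 22, 0]) cylinder(h = 366, r = 22);
translate([291, 22, 0]) cylinder(h = 366, r = 22);
translate([22, 311, 0]) cylinder(h = 366, r = 22);
translate([291, 311, 0]) cylinder(h = 366, r = 22);
translate([0, 0, 406]) {
  cube([308, 321, 22]);
  translate([0, 0, 22]) cube([308, 22, 203]);
  translate([0, 299, 22]) cube([308, 22, 203]);
  translate([0, 22, 22]) cube([22, 277, 203]);
  translate([286, 22, 22]) cube([22, 277, 203]);
}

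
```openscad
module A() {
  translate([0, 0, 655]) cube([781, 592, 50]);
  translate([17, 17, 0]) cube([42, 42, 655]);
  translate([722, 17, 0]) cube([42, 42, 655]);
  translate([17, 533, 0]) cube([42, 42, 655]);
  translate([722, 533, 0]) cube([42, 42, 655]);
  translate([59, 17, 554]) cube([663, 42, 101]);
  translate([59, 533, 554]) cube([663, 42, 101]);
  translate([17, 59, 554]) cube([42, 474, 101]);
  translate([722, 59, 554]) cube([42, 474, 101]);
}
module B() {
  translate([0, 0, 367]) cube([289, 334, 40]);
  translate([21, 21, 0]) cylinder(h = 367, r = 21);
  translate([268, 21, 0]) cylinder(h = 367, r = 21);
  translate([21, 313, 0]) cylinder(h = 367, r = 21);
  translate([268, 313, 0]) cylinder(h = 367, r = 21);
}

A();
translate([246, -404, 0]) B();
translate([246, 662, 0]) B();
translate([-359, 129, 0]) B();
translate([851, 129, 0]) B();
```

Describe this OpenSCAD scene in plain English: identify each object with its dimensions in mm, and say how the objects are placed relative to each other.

A is a table with a 781×592 mm rectangular top, 50 mm thick, top surface at z = 705 mm, supported by four 42×42 mm square legs, each inset 17 mm from the nearest pair of top edges, running from the floor. Four apron rails, 42 mm thick and 101 mm tall, run between adjacent legs with their top edges flush with the underside of the top and their outer faces flush with the legs' outer faces.

B is a four-legged stool. The seat is a 289×334×40 mm slab whose top surface is at z = 407 mm; four round legs, each 42 mm in diameter, run from the floor (z = 0) to the underside of the seat, each leg's axis is inset half a diameter from the nearest pair of seat edges (so the leg's bounding box is flush with the corner).

Four stools sit around the table at the −y, +y, −x, +x sides.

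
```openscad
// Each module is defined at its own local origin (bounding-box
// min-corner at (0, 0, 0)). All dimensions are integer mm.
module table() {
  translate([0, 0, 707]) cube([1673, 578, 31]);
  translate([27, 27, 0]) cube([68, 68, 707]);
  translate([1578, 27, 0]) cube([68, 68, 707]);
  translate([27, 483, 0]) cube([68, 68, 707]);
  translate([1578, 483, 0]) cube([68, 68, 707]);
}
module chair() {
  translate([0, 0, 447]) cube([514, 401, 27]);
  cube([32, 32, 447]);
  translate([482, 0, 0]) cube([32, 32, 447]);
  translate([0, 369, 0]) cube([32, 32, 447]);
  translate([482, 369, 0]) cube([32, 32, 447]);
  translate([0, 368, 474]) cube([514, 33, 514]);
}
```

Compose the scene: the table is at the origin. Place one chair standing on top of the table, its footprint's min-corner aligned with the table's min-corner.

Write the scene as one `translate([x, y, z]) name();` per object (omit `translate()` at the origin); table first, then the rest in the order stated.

table();
translate([0, 0, 738]) chair();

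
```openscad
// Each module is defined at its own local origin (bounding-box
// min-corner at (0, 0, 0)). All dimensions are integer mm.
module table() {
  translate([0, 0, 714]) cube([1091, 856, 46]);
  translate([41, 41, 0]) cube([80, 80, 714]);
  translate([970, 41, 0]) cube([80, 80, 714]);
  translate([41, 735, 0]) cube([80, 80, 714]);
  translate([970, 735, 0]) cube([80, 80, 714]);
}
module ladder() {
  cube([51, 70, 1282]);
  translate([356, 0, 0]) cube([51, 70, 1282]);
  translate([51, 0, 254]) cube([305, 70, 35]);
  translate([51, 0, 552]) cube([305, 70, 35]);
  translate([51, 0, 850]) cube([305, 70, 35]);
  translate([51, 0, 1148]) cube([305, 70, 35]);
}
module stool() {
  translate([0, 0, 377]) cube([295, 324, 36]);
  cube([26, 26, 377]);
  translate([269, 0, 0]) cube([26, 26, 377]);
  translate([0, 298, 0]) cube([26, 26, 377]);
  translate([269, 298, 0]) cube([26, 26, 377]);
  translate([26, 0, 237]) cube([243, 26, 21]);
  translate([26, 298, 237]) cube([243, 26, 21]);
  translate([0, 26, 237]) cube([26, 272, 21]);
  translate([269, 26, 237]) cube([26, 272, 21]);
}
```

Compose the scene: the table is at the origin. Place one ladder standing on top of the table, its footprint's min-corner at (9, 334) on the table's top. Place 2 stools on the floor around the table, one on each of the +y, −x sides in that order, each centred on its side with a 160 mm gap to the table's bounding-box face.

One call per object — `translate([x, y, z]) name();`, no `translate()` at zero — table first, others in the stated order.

table();
translate([9, 334, 760]) ladder();
translate([398, 1016, 0]) stool();
translate([-455, 266, 0]) stool();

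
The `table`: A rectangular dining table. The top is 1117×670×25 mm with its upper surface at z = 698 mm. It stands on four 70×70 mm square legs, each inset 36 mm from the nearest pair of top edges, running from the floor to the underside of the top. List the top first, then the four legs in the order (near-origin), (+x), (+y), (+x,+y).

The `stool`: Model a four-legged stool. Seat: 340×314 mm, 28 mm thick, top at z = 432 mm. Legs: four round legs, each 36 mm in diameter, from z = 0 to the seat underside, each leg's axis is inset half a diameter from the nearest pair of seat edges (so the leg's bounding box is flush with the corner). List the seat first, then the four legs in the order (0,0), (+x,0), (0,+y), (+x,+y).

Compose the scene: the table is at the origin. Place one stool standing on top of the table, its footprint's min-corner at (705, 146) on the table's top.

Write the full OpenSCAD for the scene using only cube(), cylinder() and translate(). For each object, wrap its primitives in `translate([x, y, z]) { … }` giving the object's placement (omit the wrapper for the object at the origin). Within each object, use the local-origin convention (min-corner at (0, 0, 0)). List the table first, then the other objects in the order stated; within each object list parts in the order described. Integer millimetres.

translate([0, 0, 673]) cube([1117, 670, 25]);
translate([36, 36, 0]) cube([70, 70, 673]);
translate([1011, 36, 0]) cube([70, 70, 673]);
translate([36, 564, 0]) cube([70, 70, 673]);
translate([1011, 564, 0]) cube([70, 70, 673]);
translate([705, 146, 698]) {
  translate([0, 0, 404]) cube([340, 314, 28]);
  translate([18, 18, 0]) cylinder(h = 404, r = 18);
  translate([322, 18, 0]) cylinder(h = 404, r = 18);
  translate([18, 296, 0]) cylinder(h = 404, r = 18);
  translate([322, 296, 0]) cylinder(h = 404, r = 18);
}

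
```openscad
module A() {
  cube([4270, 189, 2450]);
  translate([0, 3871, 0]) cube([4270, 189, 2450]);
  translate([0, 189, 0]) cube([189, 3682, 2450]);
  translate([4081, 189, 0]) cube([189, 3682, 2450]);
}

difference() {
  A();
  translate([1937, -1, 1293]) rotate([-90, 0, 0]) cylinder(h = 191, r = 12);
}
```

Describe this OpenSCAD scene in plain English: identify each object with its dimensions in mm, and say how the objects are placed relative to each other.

A is the wall frame of a small rectangular building: four walls, each 2450 mm tall and 189 mm thick, enclosing a footprint 4270 mm (x) by 4060 mm (y) outside-to-outside, with no floor or roof. The front and back walls (the −y and +y sides) span the full width; the two side walls fit between them.

The house frame has a circular hole of radius 12 mm through its front wall, centred at (x = 1937, z = 1293).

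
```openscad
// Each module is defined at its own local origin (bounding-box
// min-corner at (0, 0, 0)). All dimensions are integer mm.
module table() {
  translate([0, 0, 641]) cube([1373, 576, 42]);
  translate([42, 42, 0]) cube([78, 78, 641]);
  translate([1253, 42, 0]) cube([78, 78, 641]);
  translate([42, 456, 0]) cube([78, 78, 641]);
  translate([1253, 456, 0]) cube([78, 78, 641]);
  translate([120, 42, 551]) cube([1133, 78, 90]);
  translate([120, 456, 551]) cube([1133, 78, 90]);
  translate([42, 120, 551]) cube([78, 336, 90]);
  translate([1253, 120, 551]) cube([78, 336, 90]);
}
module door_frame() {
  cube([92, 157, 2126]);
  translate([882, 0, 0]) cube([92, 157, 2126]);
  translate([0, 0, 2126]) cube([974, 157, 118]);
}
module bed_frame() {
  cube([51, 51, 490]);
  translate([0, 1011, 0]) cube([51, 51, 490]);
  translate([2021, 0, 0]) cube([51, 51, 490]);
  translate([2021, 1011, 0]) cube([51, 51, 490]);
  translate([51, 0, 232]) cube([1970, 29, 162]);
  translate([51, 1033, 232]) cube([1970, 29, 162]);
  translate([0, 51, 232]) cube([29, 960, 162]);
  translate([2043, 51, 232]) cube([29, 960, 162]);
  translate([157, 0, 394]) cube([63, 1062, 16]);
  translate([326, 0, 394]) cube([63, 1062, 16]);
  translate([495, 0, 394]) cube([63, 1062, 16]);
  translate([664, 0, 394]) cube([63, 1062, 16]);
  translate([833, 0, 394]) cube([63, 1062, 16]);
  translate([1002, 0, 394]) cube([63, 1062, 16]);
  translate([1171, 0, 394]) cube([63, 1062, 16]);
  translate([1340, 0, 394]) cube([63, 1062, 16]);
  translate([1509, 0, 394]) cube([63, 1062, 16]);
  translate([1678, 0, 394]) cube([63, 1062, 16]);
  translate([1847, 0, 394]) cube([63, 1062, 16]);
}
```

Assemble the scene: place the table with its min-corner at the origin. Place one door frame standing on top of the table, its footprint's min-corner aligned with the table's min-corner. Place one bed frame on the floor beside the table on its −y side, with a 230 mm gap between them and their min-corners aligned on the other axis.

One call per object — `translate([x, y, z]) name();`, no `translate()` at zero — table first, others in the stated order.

table();
translate([0, 0, 683]) door_frame();
translate([0, -1292, 0]) bed_frame();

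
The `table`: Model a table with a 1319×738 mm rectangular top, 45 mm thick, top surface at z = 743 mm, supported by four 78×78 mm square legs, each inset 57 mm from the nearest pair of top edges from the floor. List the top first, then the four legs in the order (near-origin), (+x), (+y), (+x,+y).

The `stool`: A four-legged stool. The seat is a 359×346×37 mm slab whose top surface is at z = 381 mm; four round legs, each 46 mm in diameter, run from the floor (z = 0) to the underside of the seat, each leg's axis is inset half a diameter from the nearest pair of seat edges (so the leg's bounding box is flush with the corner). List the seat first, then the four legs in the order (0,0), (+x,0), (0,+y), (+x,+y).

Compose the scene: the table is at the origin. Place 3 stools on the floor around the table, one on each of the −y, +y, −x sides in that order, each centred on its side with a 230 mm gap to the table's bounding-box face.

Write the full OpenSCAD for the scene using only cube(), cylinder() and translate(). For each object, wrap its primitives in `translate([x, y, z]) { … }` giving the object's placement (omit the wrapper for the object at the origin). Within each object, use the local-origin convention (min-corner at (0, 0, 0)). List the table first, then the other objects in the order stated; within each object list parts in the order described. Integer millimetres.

translate([0, 0, 698]) cube([1319, 738, 45]);
translate([57, 57, 0]) cube([78, 78, 698]);
translate([1184, 57, 0]) cube([78, 78, 698]);
translate([57, 603, 0]) cube([78, 78, 698]);
translate([1184, 603, 0]) cube([78, 78, 698]);
translate([480, -576, 0]) {
  translate([0, 0, 344]) cube([359, 346, 37]);
  translate([23, 23, 0]) cylinder(h = 344, r = 23);
  translate([336, 23, 0]) cylinder(h = 344, r = 23);
  translate([23, 323, 0]) cylinder(h = 344, r = 23);
  translate([336, 323, 0]) cylinder(h = 344, r = 23);
}
translate([480, 968, 0]) {
  translate([0, 0, 344]) cube([359, 346, 37]);
  translate([23, 23, 0]) cylinder(h = 344, r = 23);
  translate([336, 23, 0]) cylinder(h = 344, r = 23);
  translate([23, 323, 0]) cylinder(h = 344, r = 23);
  translate([336, 323, 0]) cylinder(h = 344, r = 23);
}
translate([-589, 196, 0]) {
  translate([0, 0, 344]) cube([359, 346, 37]);
  translate([23, 23, 0]) cylinder(h = 344, r = 23);
  translate([336, 23, 0]) cylinder(h = 344, r = 23);
  translate([23, 323, 0]) cylinder(h = 344, r = 23);
  translate([336, 323, 0]) cylinder(h = 344, r = 23);
}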